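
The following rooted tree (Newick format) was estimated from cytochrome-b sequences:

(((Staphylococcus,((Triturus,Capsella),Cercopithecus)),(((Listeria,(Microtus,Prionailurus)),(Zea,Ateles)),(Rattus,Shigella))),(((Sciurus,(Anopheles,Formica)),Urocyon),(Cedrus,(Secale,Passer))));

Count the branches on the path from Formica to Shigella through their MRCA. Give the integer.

9

The MRCA of Formica and Shigella is the root of the tree.
From Formica up to that node: 5 branches. From Shigella up to the same node: 4 branches. Total: 5 + 4 = 9.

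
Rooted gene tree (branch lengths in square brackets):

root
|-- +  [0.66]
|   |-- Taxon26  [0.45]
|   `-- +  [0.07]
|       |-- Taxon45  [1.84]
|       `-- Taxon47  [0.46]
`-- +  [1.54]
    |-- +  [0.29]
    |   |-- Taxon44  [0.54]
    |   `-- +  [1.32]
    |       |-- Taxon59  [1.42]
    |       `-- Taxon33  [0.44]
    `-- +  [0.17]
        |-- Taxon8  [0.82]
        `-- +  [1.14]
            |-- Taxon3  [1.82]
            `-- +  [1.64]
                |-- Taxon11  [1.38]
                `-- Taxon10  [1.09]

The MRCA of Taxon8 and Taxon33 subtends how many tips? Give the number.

7

The MRCA of Taxon8 and Taxon33 is the node subtending ((Taxon44,(Taxon59,Taxon33)),(Taxon8,(Taxon3,(Taxon11,Taxon10)))).
That clade contains 7 terminal taxa: Taxon10, Taxon11, Taxon3, Taxon33, Taxon44, Taxon59, Taxon8.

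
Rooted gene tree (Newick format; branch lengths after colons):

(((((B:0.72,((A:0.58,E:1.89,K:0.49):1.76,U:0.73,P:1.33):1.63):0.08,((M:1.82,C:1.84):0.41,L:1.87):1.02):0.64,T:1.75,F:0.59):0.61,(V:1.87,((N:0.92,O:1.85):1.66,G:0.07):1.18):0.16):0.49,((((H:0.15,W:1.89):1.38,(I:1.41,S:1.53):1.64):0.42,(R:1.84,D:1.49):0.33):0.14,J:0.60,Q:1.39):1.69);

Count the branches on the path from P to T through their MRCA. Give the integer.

5

The MRCA of P and T is the node subtending (((B,((A,E,K),U,P)),((M,C),L)),T,F).
From P up to that node: 4 branches. From T up to the same node: 1 branch. Total: 4 + 1 = 5.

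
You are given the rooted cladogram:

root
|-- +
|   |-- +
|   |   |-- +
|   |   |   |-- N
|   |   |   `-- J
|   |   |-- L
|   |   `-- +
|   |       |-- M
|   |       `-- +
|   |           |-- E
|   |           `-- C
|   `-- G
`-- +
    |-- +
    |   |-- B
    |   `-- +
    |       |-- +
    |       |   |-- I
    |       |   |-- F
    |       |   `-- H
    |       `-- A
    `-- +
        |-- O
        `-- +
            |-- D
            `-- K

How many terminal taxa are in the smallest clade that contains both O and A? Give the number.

The MRCA of O and A is the node subtending ((B,((I,F,H),A)),(O,(D,K))).
That clade contains 8 terminal taxa: A, B, D, F, H, I, K, O.

8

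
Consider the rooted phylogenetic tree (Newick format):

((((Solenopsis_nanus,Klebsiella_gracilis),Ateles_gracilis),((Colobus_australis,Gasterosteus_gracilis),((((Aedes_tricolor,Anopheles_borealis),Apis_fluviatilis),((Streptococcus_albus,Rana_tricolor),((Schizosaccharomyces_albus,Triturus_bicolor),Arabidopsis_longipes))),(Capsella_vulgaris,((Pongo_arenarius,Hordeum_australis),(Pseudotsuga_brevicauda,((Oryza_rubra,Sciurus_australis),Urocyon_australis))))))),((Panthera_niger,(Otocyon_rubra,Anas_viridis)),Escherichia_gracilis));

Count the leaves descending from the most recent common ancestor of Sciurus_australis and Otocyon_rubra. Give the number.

24

The MRCA of Sciurus_australis and Otocyon_rubra is the root, so the clade is the entire tree.
That clade contains 24 terminal taxa: Aedes_tricolor, Anas_viridis, Anopheles_borealis, Apis_fluviatilis, Arabidopsis_longipes, Ateles_gracilis, Capsella_vulgaris, Colobus_australis, Escherichia_gracilis, Gasterosteus_gracilis, Hordeum_australis, Klebsiella_gracilis, Oryza_rubra, Otocyon_rubra, Panthera_niger, Pongo_arenarius, Pseudotsuga_brevicauda, Rana_tricolor, Schizosaccharomyces_albus, Sciurus_australis, Solenopsis_nanus, Streptococcus_albus, Triturus_bicolor, Urocyon_australis.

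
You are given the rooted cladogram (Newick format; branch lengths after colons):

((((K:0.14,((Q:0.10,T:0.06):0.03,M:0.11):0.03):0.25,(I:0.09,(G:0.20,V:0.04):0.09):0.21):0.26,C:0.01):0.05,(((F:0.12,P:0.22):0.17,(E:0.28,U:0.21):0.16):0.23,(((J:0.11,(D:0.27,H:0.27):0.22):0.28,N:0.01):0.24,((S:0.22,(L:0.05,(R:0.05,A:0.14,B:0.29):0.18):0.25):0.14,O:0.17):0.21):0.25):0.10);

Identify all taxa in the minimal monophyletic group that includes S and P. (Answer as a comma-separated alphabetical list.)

A, B, D, E, F, H, J, L, N, O, P, R, S, U

Tracing S: it sits inside (S,(L,(R,A,B))).
Tracing P: it sits inside (F,P).
The smallest clade enclosing both is (((F,P),(E,U)),(((J,(D,H)),N),((S,(L,(R,A,B))),O))); the answer is its 14 terminal taxa in alphabetical order.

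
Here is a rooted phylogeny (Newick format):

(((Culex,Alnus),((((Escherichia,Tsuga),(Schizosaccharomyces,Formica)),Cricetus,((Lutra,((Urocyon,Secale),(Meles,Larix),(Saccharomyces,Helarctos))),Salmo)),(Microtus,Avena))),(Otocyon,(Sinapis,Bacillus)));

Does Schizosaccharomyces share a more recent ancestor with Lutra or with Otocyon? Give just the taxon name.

Lutra

The MRCA of Schizosaccharomyces and Lutra subtends (((Escherichia,Tsuga),(Schizosaccharomyces,Formica)),Cricetus,((Lutra,((Urocyon,Secale),(Meles,Larix),(Saccharomyces,Helarctos))),Salmo)) (13 taxa).
The MRCA of Schizosaccharomyces and Otocyon is the root, subtending the entire tree (20 taxa).
The first is nested inside the second, so Schizosaccharomyces shares a more recent common ancestor with Lutra.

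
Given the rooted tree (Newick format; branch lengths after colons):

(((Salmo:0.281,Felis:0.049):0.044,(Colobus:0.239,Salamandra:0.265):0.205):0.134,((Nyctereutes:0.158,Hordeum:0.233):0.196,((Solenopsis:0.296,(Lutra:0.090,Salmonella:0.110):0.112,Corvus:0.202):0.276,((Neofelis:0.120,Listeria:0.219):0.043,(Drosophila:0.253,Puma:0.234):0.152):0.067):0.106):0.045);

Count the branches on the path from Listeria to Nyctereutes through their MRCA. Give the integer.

The MRCA of Listeria and Nyctereutes is the node subtending ((Nyctereutes,Hordeum),((Solenopsis,(Lutra,Salmonella),Corvus),((Neofelis,Listeria),(Drosophila,Puma)))).
From Listeria up to that node: 4 branches. From Nyctereutes up to the same node: 2 branches. Total: 4 + 2 = 6.

6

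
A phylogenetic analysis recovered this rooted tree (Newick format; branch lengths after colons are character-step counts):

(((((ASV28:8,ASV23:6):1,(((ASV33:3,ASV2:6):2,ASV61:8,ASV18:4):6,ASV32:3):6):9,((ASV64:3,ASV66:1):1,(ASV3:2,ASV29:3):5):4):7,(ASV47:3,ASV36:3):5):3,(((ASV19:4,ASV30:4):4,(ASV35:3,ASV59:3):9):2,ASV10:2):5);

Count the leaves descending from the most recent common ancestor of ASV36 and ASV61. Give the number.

13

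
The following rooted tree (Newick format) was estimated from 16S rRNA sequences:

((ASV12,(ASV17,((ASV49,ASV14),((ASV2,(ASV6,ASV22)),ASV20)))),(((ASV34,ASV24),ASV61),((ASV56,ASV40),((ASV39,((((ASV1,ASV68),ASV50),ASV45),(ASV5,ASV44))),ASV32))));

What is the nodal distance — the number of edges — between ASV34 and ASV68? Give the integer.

11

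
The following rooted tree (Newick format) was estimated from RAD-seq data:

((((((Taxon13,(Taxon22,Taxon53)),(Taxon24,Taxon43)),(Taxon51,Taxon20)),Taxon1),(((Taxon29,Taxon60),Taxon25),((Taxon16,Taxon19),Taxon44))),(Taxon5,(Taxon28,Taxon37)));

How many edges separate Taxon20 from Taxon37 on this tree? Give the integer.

8

The MRCA of Taxon20 and Taxon37 is the root of the tree.
From Taxon20 up to that node: 5 branches. From Taxon37 up to the same node: 3 branches. Total: 5 + 3 = 8.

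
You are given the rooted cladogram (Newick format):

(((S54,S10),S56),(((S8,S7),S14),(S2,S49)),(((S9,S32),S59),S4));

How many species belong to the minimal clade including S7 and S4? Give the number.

12

The MRCA of S7 and S4 is the root, so the clade is the entire tree.
That clade contains 12 terminal taxa: S10, S14, S2, S32, S4, S49, S54, S56, S59, S7, S8, S9.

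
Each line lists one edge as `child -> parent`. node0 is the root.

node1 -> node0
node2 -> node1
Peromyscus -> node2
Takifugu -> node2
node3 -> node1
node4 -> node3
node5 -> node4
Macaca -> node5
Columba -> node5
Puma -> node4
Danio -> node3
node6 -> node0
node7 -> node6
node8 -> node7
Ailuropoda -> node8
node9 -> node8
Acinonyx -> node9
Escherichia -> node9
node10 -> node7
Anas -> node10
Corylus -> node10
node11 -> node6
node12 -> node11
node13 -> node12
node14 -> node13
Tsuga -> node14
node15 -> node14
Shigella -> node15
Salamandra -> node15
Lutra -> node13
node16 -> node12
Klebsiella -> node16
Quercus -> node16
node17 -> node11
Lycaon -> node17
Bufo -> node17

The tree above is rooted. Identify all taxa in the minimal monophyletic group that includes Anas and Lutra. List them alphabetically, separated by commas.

Acinonyx, Ailuropoda, Anas, Bufo, Corylus, Escherichia, Klebsiella, Lutra, Lycaon, Quercus, Salamandra, Shigella, Tsuga

Tracing Anas: it sits inside (Anas,Corylus).
Tracing Lutra: it sits inside ((Tsuga,(Shigella,Salamandra)),Lutra).
The smallest clade enclosing both is (((Ailuropoda,(Acinonyx,Escherichia)),(Anas,Corylus)),((((Tsuga,(Shigella,Salamandra)),Lutra),(Klebsiella,Quercus)),(Lycaon,Bufo))); the answer is its 13 terminal taxa in alphabetical order.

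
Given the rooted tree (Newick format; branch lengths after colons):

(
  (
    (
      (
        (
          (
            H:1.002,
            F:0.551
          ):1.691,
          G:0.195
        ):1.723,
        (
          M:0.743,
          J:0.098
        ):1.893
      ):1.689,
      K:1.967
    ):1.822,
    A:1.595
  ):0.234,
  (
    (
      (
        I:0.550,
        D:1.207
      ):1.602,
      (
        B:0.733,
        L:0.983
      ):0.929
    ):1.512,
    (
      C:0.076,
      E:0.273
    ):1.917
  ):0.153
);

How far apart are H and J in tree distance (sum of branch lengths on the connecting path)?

The path runs H → … → MRCA → … → J; the MRCA is the node subtending (((H,F),G),(M,J)).
Branch lengths along that path: 1.002 + 1.691 + 1.723 + 1.893 + 0.098 = 6.407.

6.407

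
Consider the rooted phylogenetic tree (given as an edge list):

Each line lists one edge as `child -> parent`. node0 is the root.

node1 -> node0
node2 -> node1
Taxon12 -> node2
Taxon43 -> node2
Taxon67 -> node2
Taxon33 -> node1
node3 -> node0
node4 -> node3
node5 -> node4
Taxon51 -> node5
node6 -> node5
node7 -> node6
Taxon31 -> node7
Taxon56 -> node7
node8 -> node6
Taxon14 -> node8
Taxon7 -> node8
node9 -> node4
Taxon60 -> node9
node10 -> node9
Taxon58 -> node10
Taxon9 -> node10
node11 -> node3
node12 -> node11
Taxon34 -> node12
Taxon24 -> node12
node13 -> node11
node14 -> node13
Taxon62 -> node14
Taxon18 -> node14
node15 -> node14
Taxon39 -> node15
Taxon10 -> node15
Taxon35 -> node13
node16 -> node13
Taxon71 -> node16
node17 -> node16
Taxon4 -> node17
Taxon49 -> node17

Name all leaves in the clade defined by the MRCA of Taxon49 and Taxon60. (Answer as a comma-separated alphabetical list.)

Tracing Taxon49: it sits inside (Taxon4,Taxon49).
Tracing Taxon60: it sits inside (Taxon60,(Taxon58,Taxon9)).
The smallest clade enclosing both is (((Taxon51,((Taxon31,Taxon56),(Taxon14,Taxon7))),(Taxon60,(Taxon58,Taxon9))),((Taxon34,Taxon24),((Taxon62,Taxon18,(Taxon39,Taxon10)),Taxon35,(Taxon71,(Taxon4,Taxon49))))); the answer is its 18 terminal taxa in alphabetical order.

Taxon10, Taxon14, Taxon18, Taxon24, Taxon31, Taxon34, Taxon35, Taxon39, Taxon4, Taxon49, Taxon51, Taxon56, Taxon58, Taxon60, Taxon62, Taxon7, Taxon71, Taxon9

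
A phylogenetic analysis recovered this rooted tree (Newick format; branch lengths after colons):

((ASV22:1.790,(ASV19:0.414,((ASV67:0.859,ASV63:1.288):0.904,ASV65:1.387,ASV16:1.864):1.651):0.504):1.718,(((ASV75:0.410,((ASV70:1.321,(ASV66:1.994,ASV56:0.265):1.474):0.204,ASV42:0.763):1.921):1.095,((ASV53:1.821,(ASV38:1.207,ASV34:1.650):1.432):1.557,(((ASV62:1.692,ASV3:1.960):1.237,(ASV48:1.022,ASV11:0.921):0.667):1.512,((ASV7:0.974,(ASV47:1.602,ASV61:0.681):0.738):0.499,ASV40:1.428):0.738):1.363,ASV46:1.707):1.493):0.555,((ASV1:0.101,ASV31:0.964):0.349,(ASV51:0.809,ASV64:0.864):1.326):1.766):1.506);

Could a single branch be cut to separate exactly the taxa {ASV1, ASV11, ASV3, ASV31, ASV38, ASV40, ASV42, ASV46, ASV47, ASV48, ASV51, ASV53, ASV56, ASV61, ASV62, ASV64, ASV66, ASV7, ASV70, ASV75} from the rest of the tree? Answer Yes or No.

No

The MRCA of the listed taxa subtends (((ASV75,((ASV70,(ASV66,ASV56)),ASV42)),((ASV53,(ASV38,ASV34)),(((ASV62,ASV3),(ASV48,ASV11)),((ASV7,(ASV47,ASV61)),ASV40)),ASV46)),((ASV1,ASV31),(ASV51,ASV64))).
That clade also contains ASV34, which is not in the proposed group, so the group is not monophyletic.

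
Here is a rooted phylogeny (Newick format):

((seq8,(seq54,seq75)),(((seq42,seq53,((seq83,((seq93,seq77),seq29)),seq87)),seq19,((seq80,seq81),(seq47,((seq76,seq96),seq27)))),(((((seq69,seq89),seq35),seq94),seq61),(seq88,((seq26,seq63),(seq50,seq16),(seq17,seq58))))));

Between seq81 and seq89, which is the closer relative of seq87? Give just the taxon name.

The MRCA of seq87 and seq81 subtends ((seq42,seq53,((seq83,((seq93,seq77),seq29)),seq87)),seq19,((seq80,seq81),(seq47,((seq76,seq96),seq27)))) (14 taxa).
The MRCA of seq87 and seq89 subtends (((seq42,seq53,((seq83,((seq93,seq77),seq29)),seq87)),seq19,((seq80,seq81),(seq47,((seq76,seq96),seq27)))),(((((seq69,seq89),seq35),seq94),seq61),(seq88,((seq26,seq63),(seq50,seq16),(seq17,seq58))))) (26 taxa).
The first is nested inside the second, so seq87 shares a more recent common ancestor with seq81.

seq81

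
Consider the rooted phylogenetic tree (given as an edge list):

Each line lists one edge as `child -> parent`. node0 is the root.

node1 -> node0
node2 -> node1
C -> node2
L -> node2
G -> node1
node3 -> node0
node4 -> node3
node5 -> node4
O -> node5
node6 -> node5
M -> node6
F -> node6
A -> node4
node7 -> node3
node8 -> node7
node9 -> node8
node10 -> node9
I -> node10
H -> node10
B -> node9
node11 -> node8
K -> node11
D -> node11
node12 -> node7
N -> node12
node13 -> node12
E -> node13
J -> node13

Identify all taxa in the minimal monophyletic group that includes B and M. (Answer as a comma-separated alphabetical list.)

A, B, D, E, F, H, I, J, K, M, N, O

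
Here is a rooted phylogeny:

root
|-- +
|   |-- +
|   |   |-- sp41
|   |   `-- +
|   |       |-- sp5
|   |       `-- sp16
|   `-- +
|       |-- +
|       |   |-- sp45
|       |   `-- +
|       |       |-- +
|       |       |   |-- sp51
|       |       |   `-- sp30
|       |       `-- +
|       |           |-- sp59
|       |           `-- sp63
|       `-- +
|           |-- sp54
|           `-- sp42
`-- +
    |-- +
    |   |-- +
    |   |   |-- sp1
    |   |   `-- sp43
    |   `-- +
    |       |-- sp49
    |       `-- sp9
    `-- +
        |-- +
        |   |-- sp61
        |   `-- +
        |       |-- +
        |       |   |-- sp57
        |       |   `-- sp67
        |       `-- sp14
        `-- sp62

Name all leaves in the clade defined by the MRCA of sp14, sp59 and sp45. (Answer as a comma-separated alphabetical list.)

sp1, sp14, sp16, sp30, sp41, sp42, sp43, sp45, sp49, sp5, sp51, sp54, sp57, sp59, sp61, sp62, sp63, sp67, sp9

Tracing sp14: it sits inside ((sp57,sp67),sp14).
Tracing sp59: it sits inside (sp59,sp63).
Tracing sp45: it sits inside (sp45,((sp51,sp30),(sp59,sp63))).
The smallest clade enclosing all 3 is the whole tree (their MRCA is the root), so the answer is all 19 tips in alphabetical order.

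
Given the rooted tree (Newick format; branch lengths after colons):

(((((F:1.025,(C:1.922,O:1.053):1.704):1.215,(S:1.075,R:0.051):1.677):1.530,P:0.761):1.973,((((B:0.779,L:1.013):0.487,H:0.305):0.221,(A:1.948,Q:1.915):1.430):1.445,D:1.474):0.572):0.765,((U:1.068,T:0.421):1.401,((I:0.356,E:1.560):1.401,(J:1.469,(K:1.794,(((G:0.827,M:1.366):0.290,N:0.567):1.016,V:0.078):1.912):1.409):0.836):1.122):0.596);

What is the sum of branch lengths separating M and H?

11.855

The path runs M → … → MRCA → … → H; the MRCA is the root of the tree.
Branch lengths along that path: 1.366 + 0.290 + 1.016 + 1.912 + 1.409 + 0.836 + 1.122 + 0.596 + 0.765 + 0.572 + 1.445 + 0.221 + 0.305 = 11.855.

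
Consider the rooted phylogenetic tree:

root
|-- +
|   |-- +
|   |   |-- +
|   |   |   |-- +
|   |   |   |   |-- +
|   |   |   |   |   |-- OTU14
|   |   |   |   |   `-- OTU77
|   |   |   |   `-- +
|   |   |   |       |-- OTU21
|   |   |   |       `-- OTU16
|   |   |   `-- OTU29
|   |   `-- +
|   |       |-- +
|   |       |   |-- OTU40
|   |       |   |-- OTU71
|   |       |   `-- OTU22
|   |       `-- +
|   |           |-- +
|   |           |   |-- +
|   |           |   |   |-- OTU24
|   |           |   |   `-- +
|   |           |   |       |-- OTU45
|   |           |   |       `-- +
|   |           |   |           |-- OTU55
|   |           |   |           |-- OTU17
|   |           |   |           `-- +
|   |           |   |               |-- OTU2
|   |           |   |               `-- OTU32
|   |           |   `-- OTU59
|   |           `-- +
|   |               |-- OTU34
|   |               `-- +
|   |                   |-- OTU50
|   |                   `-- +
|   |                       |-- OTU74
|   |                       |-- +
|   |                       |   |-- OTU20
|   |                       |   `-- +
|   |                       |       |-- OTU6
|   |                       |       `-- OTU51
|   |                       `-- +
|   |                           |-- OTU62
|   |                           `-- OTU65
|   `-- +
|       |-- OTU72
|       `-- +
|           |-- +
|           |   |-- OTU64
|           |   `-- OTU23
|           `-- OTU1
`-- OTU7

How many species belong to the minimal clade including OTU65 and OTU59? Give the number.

15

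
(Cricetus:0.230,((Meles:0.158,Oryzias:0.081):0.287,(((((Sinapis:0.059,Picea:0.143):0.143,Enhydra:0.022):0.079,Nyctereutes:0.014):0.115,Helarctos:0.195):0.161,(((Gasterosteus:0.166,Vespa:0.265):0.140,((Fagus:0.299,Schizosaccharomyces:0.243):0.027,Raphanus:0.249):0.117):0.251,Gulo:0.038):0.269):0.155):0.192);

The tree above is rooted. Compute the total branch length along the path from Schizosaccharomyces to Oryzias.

The path runs Schizosaccharomyces → … → MRCA → … → Oryzias; the MRCA is the node subtending ((Meles,Oryzias),(((((Sinapis,Picea),Enhydra),Nyctereutes),Helarctos),(((Gasterosteus,Vespa),((Fagus,Schizosaccharomyces),Raphanus)),Gulo))).
Branch lengths along that path: 0.243 + 0.027 + 0.117 + 0.251 + 0.269 + 0.155 + 0.287 + 0.081 = 1.430.

1.430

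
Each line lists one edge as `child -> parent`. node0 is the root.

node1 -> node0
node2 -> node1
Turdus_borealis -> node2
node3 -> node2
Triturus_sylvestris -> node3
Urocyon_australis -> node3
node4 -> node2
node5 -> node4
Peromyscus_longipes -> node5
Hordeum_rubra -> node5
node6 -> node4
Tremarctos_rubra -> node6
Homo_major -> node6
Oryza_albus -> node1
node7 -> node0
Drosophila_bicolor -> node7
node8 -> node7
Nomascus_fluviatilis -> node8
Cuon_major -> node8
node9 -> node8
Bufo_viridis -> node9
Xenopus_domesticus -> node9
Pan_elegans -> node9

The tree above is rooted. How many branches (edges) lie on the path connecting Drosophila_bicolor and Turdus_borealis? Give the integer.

5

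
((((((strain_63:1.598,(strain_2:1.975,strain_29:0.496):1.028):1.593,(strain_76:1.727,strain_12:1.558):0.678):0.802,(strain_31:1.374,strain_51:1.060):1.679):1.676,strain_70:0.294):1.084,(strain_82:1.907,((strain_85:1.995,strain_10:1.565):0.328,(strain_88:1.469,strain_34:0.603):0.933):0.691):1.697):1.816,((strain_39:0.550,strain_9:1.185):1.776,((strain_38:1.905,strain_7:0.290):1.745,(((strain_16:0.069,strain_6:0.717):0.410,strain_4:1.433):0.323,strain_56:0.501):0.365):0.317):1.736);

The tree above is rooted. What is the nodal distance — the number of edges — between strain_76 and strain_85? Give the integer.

The MRCA of strain_76 and strain_85 is the node subtending (((((strain_63,(strain_2,strain_29)),(strain_76,strain_12)),(strain_31,strain_51)),strain_70),(strain_82,((strain_85,strain_10),(strain_88,strain_34)))).
From strain_76 up to that node: 5 branches. From strain_85 up to the same node: 4 branches. Total: 5 + 4 = 9.

9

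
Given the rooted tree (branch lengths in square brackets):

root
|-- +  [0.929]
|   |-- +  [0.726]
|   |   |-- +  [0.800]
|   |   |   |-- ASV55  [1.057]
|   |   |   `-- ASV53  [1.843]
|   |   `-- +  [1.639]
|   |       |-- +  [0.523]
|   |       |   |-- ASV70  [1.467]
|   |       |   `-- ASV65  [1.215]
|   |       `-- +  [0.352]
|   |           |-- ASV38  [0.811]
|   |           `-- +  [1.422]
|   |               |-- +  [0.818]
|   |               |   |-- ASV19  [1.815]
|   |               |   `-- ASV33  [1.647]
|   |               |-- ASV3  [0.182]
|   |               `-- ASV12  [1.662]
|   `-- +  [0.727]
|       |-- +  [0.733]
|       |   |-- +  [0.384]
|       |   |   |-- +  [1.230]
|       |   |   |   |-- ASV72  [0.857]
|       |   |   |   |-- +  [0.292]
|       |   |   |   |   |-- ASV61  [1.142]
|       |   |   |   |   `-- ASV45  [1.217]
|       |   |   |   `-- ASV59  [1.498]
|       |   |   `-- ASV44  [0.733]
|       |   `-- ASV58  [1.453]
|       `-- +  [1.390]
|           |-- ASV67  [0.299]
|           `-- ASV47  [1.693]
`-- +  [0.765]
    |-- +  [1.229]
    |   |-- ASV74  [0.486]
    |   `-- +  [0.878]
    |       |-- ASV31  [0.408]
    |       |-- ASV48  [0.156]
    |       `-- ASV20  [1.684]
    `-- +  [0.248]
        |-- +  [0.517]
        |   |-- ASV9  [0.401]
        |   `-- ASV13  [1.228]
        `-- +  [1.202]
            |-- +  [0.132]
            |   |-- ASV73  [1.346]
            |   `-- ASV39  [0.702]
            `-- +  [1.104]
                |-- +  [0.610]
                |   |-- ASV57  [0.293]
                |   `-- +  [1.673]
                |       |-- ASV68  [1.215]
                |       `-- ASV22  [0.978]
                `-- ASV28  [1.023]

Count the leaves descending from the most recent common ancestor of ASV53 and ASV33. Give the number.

The MRCA of ASV53 and ASV33 is the node subtending ((ASV55,ASV53),((ASV70,ASV65),(ASV38,((ASV19,ASV33),ASV3,ASV12)))).
That clade contains 9 terminal taxa: ASV12, ASV19, ASV3, ASV33, ASV38, ASV53, ASV55, ASV65, ASV70.

9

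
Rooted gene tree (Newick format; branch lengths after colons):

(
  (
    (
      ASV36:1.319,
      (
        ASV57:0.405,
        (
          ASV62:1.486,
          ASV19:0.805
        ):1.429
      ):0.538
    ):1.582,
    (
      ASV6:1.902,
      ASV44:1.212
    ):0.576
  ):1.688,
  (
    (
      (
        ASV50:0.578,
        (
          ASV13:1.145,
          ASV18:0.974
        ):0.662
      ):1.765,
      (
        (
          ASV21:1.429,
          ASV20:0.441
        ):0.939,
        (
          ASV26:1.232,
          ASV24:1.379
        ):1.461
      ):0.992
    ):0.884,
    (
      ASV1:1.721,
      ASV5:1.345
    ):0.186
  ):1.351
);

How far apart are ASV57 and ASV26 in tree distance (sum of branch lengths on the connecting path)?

The path runs ASV57 → … → MRCA → … → ASV26; the MRCA is the root of the tree.
Branch lengths along that path: 0.405 + 0.538 + 1.582 + 1.688 + 1.351 + 0.884 + 0.992 + 1.461 + 1.232 = 10.133.

10.133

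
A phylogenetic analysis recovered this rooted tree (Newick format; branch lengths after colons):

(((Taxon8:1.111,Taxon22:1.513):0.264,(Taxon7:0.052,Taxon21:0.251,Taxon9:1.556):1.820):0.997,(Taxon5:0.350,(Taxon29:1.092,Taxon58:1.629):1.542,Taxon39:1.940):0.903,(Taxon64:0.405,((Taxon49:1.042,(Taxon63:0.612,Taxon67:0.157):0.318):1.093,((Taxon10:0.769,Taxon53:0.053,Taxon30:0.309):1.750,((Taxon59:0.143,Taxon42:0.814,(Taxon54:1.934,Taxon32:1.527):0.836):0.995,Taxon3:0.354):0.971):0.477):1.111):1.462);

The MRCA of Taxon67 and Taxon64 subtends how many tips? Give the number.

12

The MRCA of Taxon67 and Taxon64 is the node subtending (Taxon64,((Taxon49,(Taxon63,Taxon67)),((Taxon10,Taxon53,Taxon30),((Taxon59,Taxon42,(Taxon54,Taxon32)),Taxon3)))).
That clade contains 12 terminal taxa: Taxon10, Taxon3, Taxon30, Taxon32, Taxon42, Taxon49, Taxon53, Taxon54, Taxon59, Taxon63, Taxon64, Taxon67.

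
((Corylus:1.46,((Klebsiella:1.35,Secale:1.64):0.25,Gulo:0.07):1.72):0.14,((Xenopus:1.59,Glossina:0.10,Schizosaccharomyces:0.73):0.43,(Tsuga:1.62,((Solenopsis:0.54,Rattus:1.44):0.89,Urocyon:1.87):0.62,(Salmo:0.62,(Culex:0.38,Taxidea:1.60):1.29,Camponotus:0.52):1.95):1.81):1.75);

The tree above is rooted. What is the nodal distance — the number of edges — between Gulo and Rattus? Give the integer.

8

The MRCA of Gulo and Rattus is the root of the tree.
From Gulo up to that node: 3 branches. From Rattus up to the same node: 5 branches. Total: 3 + 5 = 8.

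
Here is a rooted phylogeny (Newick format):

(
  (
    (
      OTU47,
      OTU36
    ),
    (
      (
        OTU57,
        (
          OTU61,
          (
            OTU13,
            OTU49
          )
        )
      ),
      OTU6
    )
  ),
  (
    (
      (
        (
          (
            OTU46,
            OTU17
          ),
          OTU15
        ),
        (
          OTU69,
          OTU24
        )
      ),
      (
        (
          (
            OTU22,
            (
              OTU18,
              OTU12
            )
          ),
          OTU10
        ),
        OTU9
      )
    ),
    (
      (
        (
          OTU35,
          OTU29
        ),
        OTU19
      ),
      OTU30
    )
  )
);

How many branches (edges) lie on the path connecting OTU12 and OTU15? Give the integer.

The MRCA of OTU12 and OTU15 is the node subtending ((((OTU46,OTU17),OTU15),(OTU69,OTU24)),(((OTU22,(OTU18,OTU12)),OTU10),OTU9)).
From OTU12 up to that node: 5 branches. From OTU15 up to the same node: 3 branches. Total: 5 + 3 = 8.

8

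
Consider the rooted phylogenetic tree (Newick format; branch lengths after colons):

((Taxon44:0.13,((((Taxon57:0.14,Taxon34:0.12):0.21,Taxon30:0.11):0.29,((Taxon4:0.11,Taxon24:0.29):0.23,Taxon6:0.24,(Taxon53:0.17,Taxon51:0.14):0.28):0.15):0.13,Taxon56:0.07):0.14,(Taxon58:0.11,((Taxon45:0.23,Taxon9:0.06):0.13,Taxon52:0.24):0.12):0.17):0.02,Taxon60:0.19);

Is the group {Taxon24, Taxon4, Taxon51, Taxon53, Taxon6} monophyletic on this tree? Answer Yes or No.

Yes

The most recent common ancestor of these taxa subtends ((Taxon4,Taxon24),Taxon6,(Taxon53,Taxon51)).
That clade has exactly 5 tips — every listed taxon and nothing else — so the group is monophyletic.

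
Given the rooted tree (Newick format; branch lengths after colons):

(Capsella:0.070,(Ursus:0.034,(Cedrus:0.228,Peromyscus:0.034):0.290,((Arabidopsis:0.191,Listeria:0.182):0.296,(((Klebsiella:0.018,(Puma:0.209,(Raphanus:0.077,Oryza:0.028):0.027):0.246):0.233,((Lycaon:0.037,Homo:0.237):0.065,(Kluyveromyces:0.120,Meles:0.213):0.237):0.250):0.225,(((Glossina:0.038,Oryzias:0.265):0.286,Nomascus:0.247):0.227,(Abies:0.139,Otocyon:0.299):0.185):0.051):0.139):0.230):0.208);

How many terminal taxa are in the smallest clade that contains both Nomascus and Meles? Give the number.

The MRCA of Nomascus and Meles is the node subtending (((Klebsiella,(Puma,(Raphanus,Oryza))),((Lycaon,Homo),(Kluyveromyces,Meles))),(((Glossina,Oryzias),Nomascus),(Abies,Otocyon))).
That clade contains 13 terminal taxa: Abies, Glossina, Homo, Klebsiella, Kluyveromyces, Lycaon, Meles, Nomascus, Oryza, Oryzias, Otocyon, Puma, Raphanus.

13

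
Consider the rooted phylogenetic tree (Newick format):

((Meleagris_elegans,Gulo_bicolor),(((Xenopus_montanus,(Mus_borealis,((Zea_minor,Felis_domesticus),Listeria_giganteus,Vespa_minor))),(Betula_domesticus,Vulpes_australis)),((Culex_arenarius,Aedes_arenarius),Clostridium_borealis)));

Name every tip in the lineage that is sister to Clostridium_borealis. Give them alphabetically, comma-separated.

Aedes_arenarius, Culex_arenarius

Clostridium_borealis attaches to the tree at the node subtending ((Culex_arenarius,Aedes_arenarius),Clostridium_borealis).
The other lineage descending from that same node — the sister group — is (Culex_arenarius,Aedes_arenarius); its 2 tips in alphabetical order are the answer.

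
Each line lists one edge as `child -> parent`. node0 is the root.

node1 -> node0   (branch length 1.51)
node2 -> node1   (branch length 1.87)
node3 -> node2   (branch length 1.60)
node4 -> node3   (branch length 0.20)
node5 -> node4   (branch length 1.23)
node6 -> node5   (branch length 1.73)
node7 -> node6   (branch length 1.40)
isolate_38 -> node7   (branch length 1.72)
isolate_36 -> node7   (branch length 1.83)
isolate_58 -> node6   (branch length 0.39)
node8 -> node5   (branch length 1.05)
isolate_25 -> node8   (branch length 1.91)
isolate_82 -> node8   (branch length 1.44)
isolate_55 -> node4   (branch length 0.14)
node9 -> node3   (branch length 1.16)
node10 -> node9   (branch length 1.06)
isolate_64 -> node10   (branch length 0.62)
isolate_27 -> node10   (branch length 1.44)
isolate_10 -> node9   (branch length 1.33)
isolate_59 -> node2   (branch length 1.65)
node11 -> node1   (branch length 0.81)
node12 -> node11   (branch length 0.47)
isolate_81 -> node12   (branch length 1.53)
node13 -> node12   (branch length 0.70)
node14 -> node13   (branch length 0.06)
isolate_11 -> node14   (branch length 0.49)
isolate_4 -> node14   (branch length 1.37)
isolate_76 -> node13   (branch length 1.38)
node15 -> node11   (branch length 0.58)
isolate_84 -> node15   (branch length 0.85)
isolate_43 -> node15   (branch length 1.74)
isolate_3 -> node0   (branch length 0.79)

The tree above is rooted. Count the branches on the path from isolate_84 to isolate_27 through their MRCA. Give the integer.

The MRCA of isolate_84 and isolate_27 is the node subtending (((((((isolate_38,isolate_36),isolate_58),(isolate_25,isolate_82)),isolate_55),((isolate_64,isolate_27),isolate_10)),isolate_59),((isolate_81,((isolate_11,isolate_4),isolate_76)),(isolate_84,isolate_43))).
From isolate_84 up to that node: 3 branches. From isolate_27 up to the same node: 5 branches. Total: 3 + 5 = 8.

8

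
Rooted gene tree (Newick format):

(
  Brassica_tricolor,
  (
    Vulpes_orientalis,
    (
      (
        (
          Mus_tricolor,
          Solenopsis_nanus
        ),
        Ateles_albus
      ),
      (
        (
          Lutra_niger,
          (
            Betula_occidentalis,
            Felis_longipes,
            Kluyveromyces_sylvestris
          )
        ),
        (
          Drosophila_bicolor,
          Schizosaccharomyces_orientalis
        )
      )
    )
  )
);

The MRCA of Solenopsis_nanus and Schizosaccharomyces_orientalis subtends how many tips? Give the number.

The MRCA of Solenopsis_nanus and Schizosaccharomyces_orientalis is the node subtending (((Mus_tricolor,Solenopsis_nanus),Ateles_albus),((Lutra_niger,(Betula_occidentalis,Felis_longipes,Kluyveromyces_sylvestris)),(Drosophila_bicolor,Schizosaccharomyces_orientalis))).
That clade contains 9 terminal taxa: Ateles_albus, Betula_occidentalis, Drosophila_bicolor, Felis_longipes, Kluyveromyces_sylvestris, Lutra_niger, Mus_tricolor, Schizosaccharomyces_orientalis, Solenopsis_nanus.

9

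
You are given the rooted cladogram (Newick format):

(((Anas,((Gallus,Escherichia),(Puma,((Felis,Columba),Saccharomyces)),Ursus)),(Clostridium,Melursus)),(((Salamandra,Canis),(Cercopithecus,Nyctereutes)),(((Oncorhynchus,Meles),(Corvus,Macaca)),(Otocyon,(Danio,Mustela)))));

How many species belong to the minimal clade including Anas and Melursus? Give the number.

The MRCA of Anas and Melursus is the node subtending ((Anas,((Gallus,Escherichia),(Puma,((Felis,Columba),Saccharomyces)),Ursus)),(Clostridium,Melursus)).
That clade contains 10 terminal taxa: Anas, Clostridium, Columba, Escherichia, Felis, Gallus, Melursus, Puma, Saccharomyces, Ursus.

10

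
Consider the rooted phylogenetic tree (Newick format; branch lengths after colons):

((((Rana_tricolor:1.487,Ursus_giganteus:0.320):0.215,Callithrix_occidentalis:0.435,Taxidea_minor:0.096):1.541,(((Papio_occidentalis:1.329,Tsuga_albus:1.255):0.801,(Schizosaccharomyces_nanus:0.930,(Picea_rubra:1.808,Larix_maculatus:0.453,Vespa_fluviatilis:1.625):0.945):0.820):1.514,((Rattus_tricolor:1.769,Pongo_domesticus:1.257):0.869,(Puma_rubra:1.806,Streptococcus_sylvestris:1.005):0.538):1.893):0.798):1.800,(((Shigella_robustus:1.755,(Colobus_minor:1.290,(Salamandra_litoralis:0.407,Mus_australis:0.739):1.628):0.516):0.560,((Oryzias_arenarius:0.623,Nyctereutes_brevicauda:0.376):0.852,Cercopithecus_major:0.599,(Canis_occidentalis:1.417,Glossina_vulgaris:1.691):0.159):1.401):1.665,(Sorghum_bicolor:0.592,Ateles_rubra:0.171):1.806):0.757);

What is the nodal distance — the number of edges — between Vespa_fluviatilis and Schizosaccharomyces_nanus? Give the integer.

3

The MRCA of Vespa_fluviatilis and Schizosaccharomyces_nanus is the node subtending (Schizosaccharomyces_nanus,(Picea_rubra,Larix_maculatus,Vespa_fluviatilis)).
From Vespa_fluviatilis up to that node: 2 branches. From Schizosaccharomyces_nanus up to the same node: 1 branch. Total: 2 + 1 = 3.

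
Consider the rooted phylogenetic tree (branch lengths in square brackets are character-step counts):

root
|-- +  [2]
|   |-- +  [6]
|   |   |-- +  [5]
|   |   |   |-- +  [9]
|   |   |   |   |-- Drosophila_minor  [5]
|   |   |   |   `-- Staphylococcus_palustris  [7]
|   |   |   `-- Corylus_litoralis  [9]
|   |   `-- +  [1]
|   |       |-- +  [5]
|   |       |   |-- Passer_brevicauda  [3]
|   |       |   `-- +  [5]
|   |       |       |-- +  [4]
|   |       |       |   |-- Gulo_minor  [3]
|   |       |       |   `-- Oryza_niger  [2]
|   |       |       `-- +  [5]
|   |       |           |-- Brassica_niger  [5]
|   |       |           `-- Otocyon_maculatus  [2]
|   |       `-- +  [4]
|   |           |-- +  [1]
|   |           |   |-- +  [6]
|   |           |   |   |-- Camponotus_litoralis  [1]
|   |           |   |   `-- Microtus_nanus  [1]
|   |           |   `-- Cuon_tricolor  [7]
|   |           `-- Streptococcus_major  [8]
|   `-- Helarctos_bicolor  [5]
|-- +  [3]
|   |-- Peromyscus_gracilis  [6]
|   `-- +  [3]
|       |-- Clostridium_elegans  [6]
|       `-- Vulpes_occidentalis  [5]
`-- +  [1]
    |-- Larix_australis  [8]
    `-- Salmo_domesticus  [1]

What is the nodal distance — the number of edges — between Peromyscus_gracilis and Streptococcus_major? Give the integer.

The MRCA of Peromyscus_gracilis and Streptococcus_major is the root of the tree.
From Peromyscus_gracilis up to that node: 2 branches. From Streptococcus_major up to the same node: 5 branches. Total: 2 + 5 = 7.

7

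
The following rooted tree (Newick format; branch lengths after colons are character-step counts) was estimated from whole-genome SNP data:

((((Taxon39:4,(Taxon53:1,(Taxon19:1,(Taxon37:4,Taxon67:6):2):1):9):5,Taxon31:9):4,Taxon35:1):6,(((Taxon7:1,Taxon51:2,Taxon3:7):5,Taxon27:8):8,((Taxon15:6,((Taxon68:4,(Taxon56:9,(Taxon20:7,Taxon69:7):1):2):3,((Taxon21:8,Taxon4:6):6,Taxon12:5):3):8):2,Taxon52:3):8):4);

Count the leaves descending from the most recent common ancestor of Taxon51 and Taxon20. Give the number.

13

The MRCA of Taxon51 and Taxon20 is the node subtending (((Taxon7,Taxon51,Taxon3),Taxon27),((Taxon15,((Taxon68,(Taxon56,(Taxon20,Taxon69))),((Taxon21,Taxon4),Taxon12))),Taxon52)).
That clade contains 13 terminal taxa: Taxon12, Taxon15, Taxon20, Taxon21, Taxon27, Taxon3, Taxon4, Taxon51, Taxon52, Taxon56, Taxon68, Taxon69, Taxon7.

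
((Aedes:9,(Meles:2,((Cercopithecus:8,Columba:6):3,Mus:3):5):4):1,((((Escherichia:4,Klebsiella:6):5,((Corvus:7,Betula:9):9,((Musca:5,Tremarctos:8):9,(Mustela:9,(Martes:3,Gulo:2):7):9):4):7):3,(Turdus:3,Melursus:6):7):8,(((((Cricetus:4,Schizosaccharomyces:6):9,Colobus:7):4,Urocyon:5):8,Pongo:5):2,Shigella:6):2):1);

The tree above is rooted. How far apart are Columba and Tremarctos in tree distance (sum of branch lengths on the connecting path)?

The path runs Columba → … → MRCA → … → Tremarctos; the MRCA is the root of the tree.
Branch lengths along that path: 6 + 3 + 5 + 4 + 1 + 1 + 8 + 3 + 7 + 4 + 9 + 8 = 59.

59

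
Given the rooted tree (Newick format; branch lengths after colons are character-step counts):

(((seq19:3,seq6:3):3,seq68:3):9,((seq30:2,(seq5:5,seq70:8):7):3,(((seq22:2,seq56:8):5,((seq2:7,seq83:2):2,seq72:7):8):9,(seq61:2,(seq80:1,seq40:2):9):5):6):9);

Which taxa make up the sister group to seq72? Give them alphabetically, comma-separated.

seq2, seq83

seq72 attaches to the tree at the node subtending ((seq2,seq83),seq72).
The other lineage descending from that same node — the sister group — is (seq2,seq83); its 2 tips in alphabetical order are the answer.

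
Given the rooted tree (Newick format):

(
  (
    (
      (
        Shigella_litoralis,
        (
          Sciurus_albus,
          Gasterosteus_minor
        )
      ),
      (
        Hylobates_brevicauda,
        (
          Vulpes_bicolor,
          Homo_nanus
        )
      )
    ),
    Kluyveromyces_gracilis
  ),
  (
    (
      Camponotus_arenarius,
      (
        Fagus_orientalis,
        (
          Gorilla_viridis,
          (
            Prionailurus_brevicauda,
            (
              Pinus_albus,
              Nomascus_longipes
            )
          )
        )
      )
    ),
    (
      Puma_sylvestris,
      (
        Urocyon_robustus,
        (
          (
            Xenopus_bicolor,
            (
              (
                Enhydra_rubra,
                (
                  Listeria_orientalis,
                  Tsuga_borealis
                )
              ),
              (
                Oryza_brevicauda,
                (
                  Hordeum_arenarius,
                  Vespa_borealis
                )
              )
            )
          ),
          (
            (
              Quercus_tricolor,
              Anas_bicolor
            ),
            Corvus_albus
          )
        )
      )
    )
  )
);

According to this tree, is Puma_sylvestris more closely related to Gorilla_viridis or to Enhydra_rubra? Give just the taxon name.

The MRCA of Puma_sylvestris and Enhydra_rubra subtends (Puma_sylvestris,(Urocyon_robustus,((Xenopus_bicolor,((Enhydra_rubra,(Listeria_orientalis,Tsuga_borealis)),(Oryza_brevicauda,(Hordeum_arenarius,Vespa_borealis)))),((Quercus_tricolor,Anas_bicolor),Corvus_albus)))) (12 taxa).
The MRCA of Puma_sylvestris and Gorilla_viridis subtends ((Camponotus_arenarius,(Fagus_orientalis,(Gorilla_viridis,(Prionailurus_brevicauda,(Pinus_albus,Nomascus_longipes))))),(Puma_sylvestris,(Urocyon_robustus,((Xenopus_bicolor,((Enhydra_rubra,(Listeria_orientalis,Tsuga_borealis)),(Oryza_brevicauda,(Hordeum_arenarius,Vespa_borealis)))),((Quercus_tricolor,Anas_bicolor),Corvus_albus))))) (18 taxa).
The first is nested inside the second, so Puma_sylvestris shares a more recent common ancestor with Enhydra_rubra.

Enhydra_rubra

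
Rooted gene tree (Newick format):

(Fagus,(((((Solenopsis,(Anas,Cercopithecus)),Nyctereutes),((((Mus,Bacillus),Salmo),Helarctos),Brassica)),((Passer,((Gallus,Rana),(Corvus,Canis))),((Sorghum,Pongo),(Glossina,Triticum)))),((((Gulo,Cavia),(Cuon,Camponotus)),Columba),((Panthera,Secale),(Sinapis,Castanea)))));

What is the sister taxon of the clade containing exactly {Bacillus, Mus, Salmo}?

The clade containing exactly {Bacillus, Mus, Salmo} attaches to the tree at the node subtending (((Mus,Bacillus),Salmo),Helarctos).
The other lineage descending from that same node — the sister group — is the single tip Helarctos.

Helarctos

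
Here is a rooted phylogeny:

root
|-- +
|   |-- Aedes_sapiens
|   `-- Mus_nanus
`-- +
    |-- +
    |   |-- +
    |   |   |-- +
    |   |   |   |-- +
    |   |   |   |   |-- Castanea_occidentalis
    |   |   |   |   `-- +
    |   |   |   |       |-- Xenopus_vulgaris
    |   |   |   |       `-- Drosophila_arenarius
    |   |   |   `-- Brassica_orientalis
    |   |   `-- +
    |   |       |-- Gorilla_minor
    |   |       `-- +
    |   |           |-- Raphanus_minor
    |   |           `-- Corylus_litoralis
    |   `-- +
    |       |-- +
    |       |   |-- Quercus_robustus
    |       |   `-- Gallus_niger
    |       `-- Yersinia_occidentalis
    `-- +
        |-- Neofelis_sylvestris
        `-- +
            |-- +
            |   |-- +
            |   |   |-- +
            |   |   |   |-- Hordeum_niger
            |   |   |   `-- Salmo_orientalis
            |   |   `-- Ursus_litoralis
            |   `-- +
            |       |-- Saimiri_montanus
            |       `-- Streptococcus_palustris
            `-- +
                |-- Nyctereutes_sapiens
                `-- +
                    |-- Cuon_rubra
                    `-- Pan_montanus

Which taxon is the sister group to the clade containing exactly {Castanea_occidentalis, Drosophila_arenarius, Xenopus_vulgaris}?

Brassica_orientalis

The clade containing exactly {Castanea_occidentalis, Drosophila_arenarius, Xenopus_vulgaris} attaches to the tree at the node subtending ((Castanea_occidentalis,(Xenopus_vulgaris,Drosophila_arenarius)),Brassica_orientalis).
The other lineage descending from that same node — the sister group — is the single tip Brassica_orientalis.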